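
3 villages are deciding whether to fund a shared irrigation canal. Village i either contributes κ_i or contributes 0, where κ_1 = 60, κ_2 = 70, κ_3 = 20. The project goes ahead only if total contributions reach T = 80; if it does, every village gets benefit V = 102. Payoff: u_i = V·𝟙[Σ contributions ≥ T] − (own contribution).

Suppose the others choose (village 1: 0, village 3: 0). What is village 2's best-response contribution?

Others' total = 0. Even contributing 70 gives 70 < 80: no benefit either way.
Best response: 0.

0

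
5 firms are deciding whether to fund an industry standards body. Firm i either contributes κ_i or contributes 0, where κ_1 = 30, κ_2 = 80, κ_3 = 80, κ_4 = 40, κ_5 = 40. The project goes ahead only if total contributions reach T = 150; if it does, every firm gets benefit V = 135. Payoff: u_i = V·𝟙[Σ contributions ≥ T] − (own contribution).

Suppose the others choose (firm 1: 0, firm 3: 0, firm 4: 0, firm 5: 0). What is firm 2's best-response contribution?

0

Others' total = 0. Even contributing 80 gives 80 < 150: no benefit either way.
Best response: 0.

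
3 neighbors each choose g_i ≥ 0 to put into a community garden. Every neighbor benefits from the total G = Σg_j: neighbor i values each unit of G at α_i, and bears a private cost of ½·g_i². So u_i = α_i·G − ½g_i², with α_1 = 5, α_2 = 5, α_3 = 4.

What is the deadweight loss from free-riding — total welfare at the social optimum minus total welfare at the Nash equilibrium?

131

Neighbor i's FOC: ∂u_i/∂g_i = α_i − g_i = 0, so g_i* = α_i.
NE contributions = (5, 5, 4); G = 14.
W^NE = (Σα)·G − ½Σα_i² = 14² − ½·66 = 163.
Planner sets g_i = Σα_j = 14 for every i, so G^SO = 3·14 = 42.
W^SO = (Σα)·G^SO − ½·3·(Σα)² = (3/2)·14² = 294.
Deadweight loss = W^SO − W^NE = 131.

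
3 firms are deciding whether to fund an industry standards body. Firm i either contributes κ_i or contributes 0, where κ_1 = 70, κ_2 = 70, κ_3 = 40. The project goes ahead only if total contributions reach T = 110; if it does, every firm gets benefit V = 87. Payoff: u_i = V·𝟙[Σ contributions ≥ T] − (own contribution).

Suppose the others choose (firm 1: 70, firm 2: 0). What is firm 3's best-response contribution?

Others' total = 70. Contributing 40 brings total to 110 ≥ 110: gain V − κ_3 = 47.
Best response: 40.

40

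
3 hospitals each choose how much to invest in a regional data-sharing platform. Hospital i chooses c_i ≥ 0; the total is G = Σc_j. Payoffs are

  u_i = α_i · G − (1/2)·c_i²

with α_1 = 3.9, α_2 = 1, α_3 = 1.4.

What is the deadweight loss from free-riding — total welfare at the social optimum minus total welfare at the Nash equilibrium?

Hospital i's FOC: ∂u_i/∂c_i = α_i − c_i = 0, so c_i* = α_i.
NE contributions = (3.9, 1, 1.4); G = 6.3.
W^NE = (Σα)·G − ½Σα_i² = 6.3² − ½·18.17 = 30.605.
Planner sets c_i = Σα_j = 6.3 for every i, so G^SO = 3·6.3 = 18.9.
W^SO = (Σα)·G^SO − ½·3·(Σα)² = (3/2)·6.3² = 59.535.
Deadweight loss = W^SO − W^NE = 28.93.

28.93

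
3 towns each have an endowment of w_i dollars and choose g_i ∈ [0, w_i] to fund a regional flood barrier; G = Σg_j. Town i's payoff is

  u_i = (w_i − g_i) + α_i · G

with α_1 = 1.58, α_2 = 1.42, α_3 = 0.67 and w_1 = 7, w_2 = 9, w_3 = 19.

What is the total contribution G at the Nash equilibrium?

∂u_i/∂g_i = α_i − 1, so town i contributes w_i if α_i > 1, else 0.
α_i > 1 for i ∈ {1, 2}; NE contributions (7, 9, 0), G = 16.

16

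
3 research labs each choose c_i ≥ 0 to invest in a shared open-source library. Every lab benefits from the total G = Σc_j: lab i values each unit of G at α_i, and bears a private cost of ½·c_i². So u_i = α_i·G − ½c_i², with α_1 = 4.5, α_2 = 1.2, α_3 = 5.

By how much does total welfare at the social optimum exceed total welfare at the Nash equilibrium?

80.59

Lab i's FOC: ∂u_i/∂c_i = α_i − c_i = 0, so c_i* = α_i.
NE contributions = (4.5, 1.2, 5); G = 10.7.
W^NE = (Σα)·G − ½Σα_i² = 10.7² − ½·46.69 = 91.145.
Planner sets c_i = Σα_j = 10.7 for every i, so G^SO = 3·10.7 = 32.1.
W^SO = (Σα)·G^SO − ½·3·(Σα)² = (3/2)·10.7² = 171.735.
Deadweight loss = W^SO − W^NE = 80.59.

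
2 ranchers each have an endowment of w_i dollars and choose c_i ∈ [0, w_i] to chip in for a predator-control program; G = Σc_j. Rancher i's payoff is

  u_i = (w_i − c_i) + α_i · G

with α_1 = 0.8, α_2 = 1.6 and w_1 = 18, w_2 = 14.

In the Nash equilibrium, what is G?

∂u_i/∂c_i = α_i − 1, so rancher i contributes w_i if α_i > 1, else 0.
α_i > 1 for i ∈ {2}; NE contributions (0, 14), G = 14.

14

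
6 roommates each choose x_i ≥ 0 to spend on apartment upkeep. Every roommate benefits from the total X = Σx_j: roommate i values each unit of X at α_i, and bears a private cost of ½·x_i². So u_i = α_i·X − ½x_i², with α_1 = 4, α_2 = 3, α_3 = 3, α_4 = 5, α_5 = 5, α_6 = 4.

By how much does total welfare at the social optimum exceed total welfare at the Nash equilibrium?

Roommate i's FOC: ∂u_i/∂x_i = α_i − x_i = 0, so x_i* = α_i.
NE contributions = (4, 3, 3, 5, 5, 4); X = 24.
W^NE = (Σα)·X − ½Σα_i² = 24² − ½·100 = 526.
Planner sets x_i = Σα_j = 24 for every i, so X^SO = 6·24 = 144.
W^SO = (Σα)·X^SO − ½·6·(Σα)² = (6/2)·24² = 1728.
Deadweight loss = W^SO − W^NE = 1202.

1202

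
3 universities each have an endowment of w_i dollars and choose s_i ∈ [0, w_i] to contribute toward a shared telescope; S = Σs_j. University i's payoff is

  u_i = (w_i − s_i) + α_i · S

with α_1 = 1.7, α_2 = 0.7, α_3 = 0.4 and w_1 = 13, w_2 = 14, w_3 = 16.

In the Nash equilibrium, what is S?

13

∂u_i/∂s_i = α_i − 1, so university i contributes w_i if α_i > 1, else 0.
α_i > 1 for i ∈ {1}; NE contributions (13, 0, 0), S = 13.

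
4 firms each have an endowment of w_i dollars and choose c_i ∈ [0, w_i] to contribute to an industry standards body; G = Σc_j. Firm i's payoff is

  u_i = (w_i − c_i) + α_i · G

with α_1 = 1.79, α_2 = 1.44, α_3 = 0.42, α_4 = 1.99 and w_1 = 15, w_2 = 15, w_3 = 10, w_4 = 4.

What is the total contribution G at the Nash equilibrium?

34

∂u_i/∂c_i = α_i − 1, so firm i contributes w_i if α_i > 1, else 0.
α_i > 1 for i ∈ {1, 2, 4}; NE contributions (15, 15, 0, 4), G = 34.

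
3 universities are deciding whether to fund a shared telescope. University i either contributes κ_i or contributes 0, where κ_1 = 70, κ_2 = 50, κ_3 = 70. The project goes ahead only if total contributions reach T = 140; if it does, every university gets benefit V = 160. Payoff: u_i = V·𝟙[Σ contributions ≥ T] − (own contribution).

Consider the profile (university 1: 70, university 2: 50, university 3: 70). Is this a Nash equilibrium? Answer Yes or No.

Total = 190 ≥ 140: provided.
University 1 (pledges 70, payoff 90): dropping to 0 → total 120, payoff 0. No gain.
University 2 (pledges 50, payoff 110): dropping to 0 → total 140, payoff 160. Profitable deviation.

No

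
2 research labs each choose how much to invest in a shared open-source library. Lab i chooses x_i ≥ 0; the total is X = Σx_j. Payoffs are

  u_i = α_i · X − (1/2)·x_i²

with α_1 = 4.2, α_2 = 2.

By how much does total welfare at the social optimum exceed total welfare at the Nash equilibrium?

10.82

Lab i's FOC: ∂u_i/∂x_i = α_i − x_i = 0, so x_i* = α_i.
NE contributions = (4.2, 2); X = 6.2.
W^NE = (Σα)·X − ½Σα_i² = 6.2² − ½·21.64 = 27.62.
Planner sets x_i = Σα_j = 6.2 for every i, so X^SO = 2·6.2 = 12.4.
W^SO = (Σα)·X^SO − ½·2·(Σα)² = (2/2)·6.2² = 38.44.
Deadweight loss = W^SO − W^NE = 10.82.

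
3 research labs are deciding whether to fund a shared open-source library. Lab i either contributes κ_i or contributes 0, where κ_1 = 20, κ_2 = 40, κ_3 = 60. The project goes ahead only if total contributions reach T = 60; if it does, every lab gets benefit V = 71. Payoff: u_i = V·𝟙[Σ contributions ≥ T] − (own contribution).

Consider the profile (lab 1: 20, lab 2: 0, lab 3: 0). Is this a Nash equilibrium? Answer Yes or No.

No

Total = 20 < 60: not provided.
Lab 1 (pledges 20, payoff -20): dropping to 0 → total 0, payoff 0. Profitable deviation.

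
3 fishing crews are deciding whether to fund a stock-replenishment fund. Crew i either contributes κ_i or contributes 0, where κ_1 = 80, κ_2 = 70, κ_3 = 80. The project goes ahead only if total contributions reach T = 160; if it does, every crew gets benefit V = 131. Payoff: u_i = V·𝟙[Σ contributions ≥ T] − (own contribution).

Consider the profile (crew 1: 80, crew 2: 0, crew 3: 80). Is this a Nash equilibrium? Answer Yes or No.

Total = 160 ≥ 160: provided.
Crew 1 (pledges 80, payoff 51): dropping to 0 → total 80, payoff 0. No gain.
Crew 2 (pledges 0, payoff 131): pledging 70 → total 230, payoff 61. No gain.
Crew 3 (pledges 80, payoff 51): dropping to 0 → total 80, payoff 0. No gain.

Yes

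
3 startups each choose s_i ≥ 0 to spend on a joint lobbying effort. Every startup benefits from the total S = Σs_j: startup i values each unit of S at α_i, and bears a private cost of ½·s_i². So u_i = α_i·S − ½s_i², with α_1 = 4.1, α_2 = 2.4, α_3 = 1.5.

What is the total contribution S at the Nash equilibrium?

8

Startup i's FOC: ∂u_i/∂s_i = α_i − s_i = 0, so s_i* = α_i.
NE contributions = (4.1, 2.4, 1.5); S = 8.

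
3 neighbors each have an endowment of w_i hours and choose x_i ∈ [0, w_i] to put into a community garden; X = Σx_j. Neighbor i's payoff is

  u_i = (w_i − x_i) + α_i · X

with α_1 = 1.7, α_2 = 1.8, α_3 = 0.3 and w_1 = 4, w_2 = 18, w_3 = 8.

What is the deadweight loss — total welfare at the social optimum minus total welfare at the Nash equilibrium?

∂u_i/∂x_i = α_i − 1, so neighbor i contributes w_i if α_i > 1, else 0.
α_i > 1 for i ∈ {1, 2}; NE contributions (4, 18, 0), X = 22.
W^NE = Σw_i − X^NE + (Σα_i)·X^NE = 30 + 2.8·22 = 91.6.
Planner: ∂(Σu_j)/∂x_i = Σα_j − 1 = 2.8 > 0, so everyone contributes w_i; X^SO = 30, W^SO = 30 + 2.8·30 = 114.
Deadweight loss = 22.4.

22.4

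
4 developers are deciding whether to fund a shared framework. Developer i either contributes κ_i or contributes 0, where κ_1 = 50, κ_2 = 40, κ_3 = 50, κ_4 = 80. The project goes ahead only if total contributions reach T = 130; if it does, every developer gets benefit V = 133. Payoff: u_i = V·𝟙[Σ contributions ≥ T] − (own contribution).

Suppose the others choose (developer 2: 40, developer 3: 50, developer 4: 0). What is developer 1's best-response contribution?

50

Others' total = 90. Contributing 50 brings total to 140 ≥ 130: gain V − κ_1 = 83.
Best response: 50.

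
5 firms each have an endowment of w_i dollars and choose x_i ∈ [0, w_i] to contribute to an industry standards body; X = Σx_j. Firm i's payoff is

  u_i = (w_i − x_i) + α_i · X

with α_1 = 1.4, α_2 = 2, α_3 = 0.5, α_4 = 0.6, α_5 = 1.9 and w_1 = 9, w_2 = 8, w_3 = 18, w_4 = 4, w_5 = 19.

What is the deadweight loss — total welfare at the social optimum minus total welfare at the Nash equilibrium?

118.8

∂u_i/∂x_i = α_i − 1, so firm i contributes w_i if α_i > 1, else 0.
α_i > 1 for i ∈ {1, 2, 5}; NE contributions (9, 8, 0, 0, 19), X = 36.
W^NE = Σw_i − X^NE + (Σα_i)·X^NE = 58 + 5.4·36 = 252.4.
Planner: ∂(Σu_j)/∂x_i = Σα_j − 1 = 5.4 > 0, so everyone contributes w_i; X^SO = 58, W^SO = 58 + 5.4·58 = 371.2.
Deadweight loss = 118.8.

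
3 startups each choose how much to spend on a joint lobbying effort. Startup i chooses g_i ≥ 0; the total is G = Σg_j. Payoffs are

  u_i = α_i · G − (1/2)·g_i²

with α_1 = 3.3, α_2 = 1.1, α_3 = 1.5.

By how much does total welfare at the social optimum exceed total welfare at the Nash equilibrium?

Startup i's FOC: ∂u_i/∂g_i = α_i − g_i = 0, so g_i* = α_i.
NE contributions = (3.3, 1.1, 1.5); G = 5.9.
W^NE = (Σα)·G − ½Σα_i² = 5.9² − ½·14.35 = 27.635.
Planner sets g_i = Σα_j = 5.9 for every i, so G^SO = 3·5.9 = 17.7.
W^SO = (Σα)·G^SO − ½·3·(Σα)² = (3/2)·5.9² = 52.215.
Deadweight loss = W^SO − W^NE = 24.58.

24.58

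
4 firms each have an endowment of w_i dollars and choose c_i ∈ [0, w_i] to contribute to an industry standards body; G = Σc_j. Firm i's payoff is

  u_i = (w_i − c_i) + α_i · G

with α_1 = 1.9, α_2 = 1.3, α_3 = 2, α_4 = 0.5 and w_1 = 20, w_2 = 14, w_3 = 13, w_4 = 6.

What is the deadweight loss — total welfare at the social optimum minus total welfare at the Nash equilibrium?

∂u_i/∂c_i = α_i − 1, so firm i contributes w_i if α_i > 1, else 0.
α_i > 1 for i ∈ {1, 2, 3}; NE contributions (20, 14, 13, 0), G = 47.
W^NE = Σw_i − G^NE + (Σα_i)·G^NE = 53 + 4.7·47 = 273.9.
Planner: ∂(Σu_j)/∂c_i = Σα_j − 1 = 4.7 > 0, so everyone contributes w_i; G^SO = 53, W^SO = 53 + 4.7·53 = 302.1.
Deadweight loss = 28.2.

28.2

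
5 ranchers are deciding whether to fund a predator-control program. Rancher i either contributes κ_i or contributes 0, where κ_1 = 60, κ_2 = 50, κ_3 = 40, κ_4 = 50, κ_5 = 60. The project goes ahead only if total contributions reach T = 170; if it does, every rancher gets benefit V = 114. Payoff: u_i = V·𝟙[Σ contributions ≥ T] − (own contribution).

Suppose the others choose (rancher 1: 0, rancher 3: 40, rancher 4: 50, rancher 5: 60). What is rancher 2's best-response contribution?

50

Others' total = 150. Contributing 50 brings total to 200 ≥ 170: gain V − κ_2 = 64.
Best response: 50.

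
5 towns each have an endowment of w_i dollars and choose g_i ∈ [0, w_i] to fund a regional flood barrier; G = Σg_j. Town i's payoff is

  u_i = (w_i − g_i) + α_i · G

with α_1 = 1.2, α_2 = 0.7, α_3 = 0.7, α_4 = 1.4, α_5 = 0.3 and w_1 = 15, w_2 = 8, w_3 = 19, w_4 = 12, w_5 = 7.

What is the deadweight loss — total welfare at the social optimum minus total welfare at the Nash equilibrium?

∂u_i/∂g_i = α_i − 1, so town i contributes w_i if α_i > 1, else 0.
α_i > 1 for i ∈ {1, 4}; NE contributions (15, 0, 0, 12, 0), G = 27.
W^NE = Σw_i − G^NE + (Σα_i)·G^NE = 61 + 3.3·27 = 150.1.
Planner: ∂(Σu_j)/∂g_i = Σα_j − 1 = 3.3 > 0, so everyone contributes w_i; G^SO = 61, W^SO = 61 + 3.3·61 = 262.3.
Deadweight loss = 112.2.

112.2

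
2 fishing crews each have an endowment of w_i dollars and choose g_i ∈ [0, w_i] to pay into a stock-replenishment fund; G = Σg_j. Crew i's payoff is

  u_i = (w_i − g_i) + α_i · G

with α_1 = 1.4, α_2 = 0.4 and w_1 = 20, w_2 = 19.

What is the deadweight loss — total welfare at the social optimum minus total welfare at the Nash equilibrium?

15.2

∂u_i/∂g_i = α_i − 1, so crew i contributes w_i if α_i > 1, else 0.
α_i > 1 for i ∈ {1}; NE contributions (20, 0), G = 20.
W^NE = Σw_i − G^NE + (Σα_i)·G^NE = 39 + 0.8·20 = 55.
Planner: ∂(Σu_j)/∂g_i = Σα_j − 1 = 0.8 > 0, so everyone contributes w_i; G^SO = 39, W^SO = 39 + 0.8·39 = 70.2.
Deadweight loss = 15.2.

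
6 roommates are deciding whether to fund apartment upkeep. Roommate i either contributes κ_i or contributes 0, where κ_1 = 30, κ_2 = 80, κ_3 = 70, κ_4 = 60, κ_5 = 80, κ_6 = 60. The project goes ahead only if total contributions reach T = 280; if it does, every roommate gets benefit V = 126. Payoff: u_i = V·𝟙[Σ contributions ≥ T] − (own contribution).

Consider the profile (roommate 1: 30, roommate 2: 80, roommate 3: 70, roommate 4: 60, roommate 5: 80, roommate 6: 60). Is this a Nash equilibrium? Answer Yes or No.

No

Total = 380 ≥ 280: provided.
Roommate 1 (pledges 30, payoff 96): dropping to 0 → total 350, payoff 126. Profitable deviation.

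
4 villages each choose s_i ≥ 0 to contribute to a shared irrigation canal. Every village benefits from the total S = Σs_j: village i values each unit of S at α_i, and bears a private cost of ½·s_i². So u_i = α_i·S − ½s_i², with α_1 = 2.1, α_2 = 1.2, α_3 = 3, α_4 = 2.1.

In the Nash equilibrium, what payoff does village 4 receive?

Village i's FOC: ∂u_i/∂s_i = α_i − s_i = 0, so s_i* = α_i.
NE contributions = (2.1, 1.2, 3, 2.1); S = 8.4.
u_4 = α_4·S − ½·(s_4)² = 2.1·8.4 − ½·2.1² = 15.435.

15.435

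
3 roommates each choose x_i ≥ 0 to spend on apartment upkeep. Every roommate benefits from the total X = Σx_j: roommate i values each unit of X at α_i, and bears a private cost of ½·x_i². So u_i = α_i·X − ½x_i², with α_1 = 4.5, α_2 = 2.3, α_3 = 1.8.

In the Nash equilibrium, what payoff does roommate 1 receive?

28.575

Roommate i's FOC: ∂u_i/∂x_i = α_i − x_i = 0, so x_i* = α_i.
NE contributions = (4.5, 2.3, 1.8); X = 8.6.
u_1 = α_1·X − ½·(x_1)² = 4.5·8.6 − ½·4.5² = 28.575.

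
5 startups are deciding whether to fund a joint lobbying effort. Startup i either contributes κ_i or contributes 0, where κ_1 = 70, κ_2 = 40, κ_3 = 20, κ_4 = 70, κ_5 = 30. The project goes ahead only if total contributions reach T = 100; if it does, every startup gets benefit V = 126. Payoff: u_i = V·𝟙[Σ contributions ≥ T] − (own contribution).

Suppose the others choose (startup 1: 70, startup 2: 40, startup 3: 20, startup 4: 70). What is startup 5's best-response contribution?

0

Others' total = 200 ≥ 100; contributing adds cost 30 for no extra benefit.
Best response: 0.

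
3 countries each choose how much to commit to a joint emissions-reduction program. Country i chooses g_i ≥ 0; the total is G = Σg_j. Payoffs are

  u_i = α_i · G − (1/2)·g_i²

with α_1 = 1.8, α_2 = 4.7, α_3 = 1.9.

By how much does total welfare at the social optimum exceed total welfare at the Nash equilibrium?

49.75

Country i's FOC: ∂u_i/∂g_i = α_i − g_i = 0, so g_i* = α_i.
NE contributions = (1.8, 4.7, 1.9); G = 8.4.
W^NE = (Σα)·G − ½Σα_i² = 8.4² − ½·28.94 = 56.09.
Planner sets g_i = Σα_j = 8.4 for every i, so G^SO = 3·8.4 = 25.2.
W^SO = (Σα)·G^SO − ½·3·(Σα)² = (3/2)·8.4² = 105.84.
Deadweight loss = W^SO − W^NE = 49.75.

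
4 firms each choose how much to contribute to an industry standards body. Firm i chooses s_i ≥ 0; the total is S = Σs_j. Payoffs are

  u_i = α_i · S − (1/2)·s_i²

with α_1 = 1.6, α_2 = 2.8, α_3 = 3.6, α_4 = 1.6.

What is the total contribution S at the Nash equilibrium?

9.6

Firm i's FOC: ∂u_i/∂s_i = α_i − s_i = 0, so s_i* = α_i.
NE contributions = (1.6, 2.8, 3.6, 1.6); S = 9.6.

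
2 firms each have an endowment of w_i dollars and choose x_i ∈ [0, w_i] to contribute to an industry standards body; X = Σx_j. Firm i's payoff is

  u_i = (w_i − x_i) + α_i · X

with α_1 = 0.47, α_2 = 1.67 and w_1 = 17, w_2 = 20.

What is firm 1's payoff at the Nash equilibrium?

26.4

∂u_i/∂x_i = α_i − 1, so firm i contributes w_i if α_i > 1, else 0.
α_i > 1 for i ∈ {2}; NE contributions (0, 20), X = 20.
u_1 = (17 − 0) + 0.47·20 = 26.4.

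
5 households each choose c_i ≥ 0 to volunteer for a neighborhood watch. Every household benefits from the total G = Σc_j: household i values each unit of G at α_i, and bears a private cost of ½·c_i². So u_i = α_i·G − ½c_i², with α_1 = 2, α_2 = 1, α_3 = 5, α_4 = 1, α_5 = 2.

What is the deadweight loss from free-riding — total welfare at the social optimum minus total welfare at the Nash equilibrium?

199

Household i's FOC: ∂u_i/∂c_i = α_i − c_i = 0, so c_i* = α_i.
NE contributions = (2, 1, 5, 1, 2); G = 11.
W^NE = (Σα)·G − ½Σα_i² = 11² − ½·35 = 103.5.
Planner sets c_i = Σα_j = 11 for every i, so G^SO = 5·11 = 55.
W^SO = (Σα)·G^SO − ½·5·(Σα)² = (5/2)·11² = 302.5.
Deadweight loss = W^SO − W^NE = 199.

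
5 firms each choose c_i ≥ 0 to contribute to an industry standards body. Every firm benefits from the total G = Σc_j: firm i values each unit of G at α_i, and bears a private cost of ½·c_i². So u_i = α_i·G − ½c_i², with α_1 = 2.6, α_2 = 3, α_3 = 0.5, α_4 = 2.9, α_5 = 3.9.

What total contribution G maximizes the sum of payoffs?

Planner FOC: ∂(Σu_j)/∂c_i = (Σα_j) − c_i = 0, so c_i^SO = Σα_j = 12.9 for every i; G^SO = 64.5.

64.5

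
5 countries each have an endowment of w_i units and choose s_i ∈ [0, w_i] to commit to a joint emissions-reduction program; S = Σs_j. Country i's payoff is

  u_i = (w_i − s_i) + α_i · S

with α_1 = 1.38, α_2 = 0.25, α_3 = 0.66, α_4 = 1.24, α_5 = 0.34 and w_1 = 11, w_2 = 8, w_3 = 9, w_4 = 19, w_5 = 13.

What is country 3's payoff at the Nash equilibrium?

28.8

∂u_i/∂s_i = α_i − 1, so country i contributes w_i if α_i > 1, else 0.
α_i > 1 for i ∈ {1, 4}; NE contributions (11, 0, 0, 19, 0), S = 30.
u_3 = (9 − 0) + 0.66·30 = 28.8.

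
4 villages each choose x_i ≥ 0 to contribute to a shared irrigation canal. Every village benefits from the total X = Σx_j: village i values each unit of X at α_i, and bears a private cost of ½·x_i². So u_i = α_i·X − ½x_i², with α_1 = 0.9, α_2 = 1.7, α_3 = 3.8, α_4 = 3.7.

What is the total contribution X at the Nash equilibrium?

10.1

Village i's FOC: ∂u_i/∂x_i = α_i − x_i = 0, so x_i* = α_i.
NE contributions = (0.9, 1.7, 3.8, 3.7); X = 10.1.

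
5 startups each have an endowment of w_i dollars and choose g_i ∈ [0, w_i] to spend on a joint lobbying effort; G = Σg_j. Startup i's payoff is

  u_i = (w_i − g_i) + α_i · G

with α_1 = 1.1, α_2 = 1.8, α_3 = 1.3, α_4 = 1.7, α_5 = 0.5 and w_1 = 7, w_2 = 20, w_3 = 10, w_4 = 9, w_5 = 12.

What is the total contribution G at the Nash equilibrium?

46

∂u_i/∂g_i = α_i − 1, so startup i contributes w_i if α_i > 1, else 0.
α_i > 1 for i ∈ {1, 2, 3, 4}; NE contributions (7, 20, 10, 9, 0), G = 46.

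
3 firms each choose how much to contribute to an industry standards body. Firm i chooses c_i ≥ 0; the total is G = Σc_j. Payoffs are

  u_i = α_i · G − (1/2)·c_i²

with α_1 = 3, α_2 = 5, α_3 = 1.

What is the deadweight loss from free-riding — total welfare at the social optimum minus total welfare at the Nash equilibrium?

Firm i's FOC: ∂u_i/∂c_i = α_i − c_i = 0, so c_i* = α_i.
NE contributions = (3, 5, 1); G = 9.
W^NE = (Σα)·G − ½Σα_i² = 9² − ½·35 = 63.5.
Planner sets c_i = Σα_j = 9 for every i, so G^SO = 3·9 = 27.
W^SO = (Σα)·G^SO − ½·3·(Σα)² = (3/2)·9² = 121.5.
Deadweight loss = W^SO − W^NE = 58.

58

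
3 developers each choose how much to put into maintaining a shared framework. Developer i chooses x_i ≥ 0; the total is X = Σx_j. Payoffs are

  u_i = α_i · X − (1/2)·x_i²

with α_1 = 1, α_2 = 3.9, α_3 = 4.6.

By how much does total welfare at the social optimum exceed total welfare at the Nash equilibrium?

63.81

Developer i's FOC: ∂u_i/∂x_i = α_i − x_i = 0, so x_i* = α_i.
NE contributions = (1, 3.9, 4.6); X = 9.5.
W^NE = (Σα)·X − ½Σα_i² = 9.5² − ½·37.37 = 71.565.
Planner sets x_i = Σα_j = 9.5 for every i, so X^SO = 3·9.5 = 28.5.
W^SO = (Σα)·X^SO − ½·3·(Σα)² = (3/2)·9.5² = 135.375.
Deadweight loss = W^SO − W^NE = 63.81.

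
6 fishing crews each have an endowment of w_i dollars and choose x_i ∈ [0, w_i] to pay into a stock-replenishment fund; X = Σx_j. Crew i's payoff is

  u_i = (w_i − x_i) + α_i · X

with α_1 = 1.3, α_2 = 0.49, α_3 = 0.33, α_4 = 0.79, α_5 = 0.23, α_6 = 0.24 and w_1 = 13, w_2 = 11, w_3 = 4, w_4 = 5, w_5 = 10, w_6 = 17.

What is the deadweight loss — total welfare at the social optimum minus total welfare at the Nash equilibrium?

∂u_i/∂x_i = α_i − 1, so crew i contributes w_i if α_i > 1, else 0.
α_i > 1 for i ∈ {1}; NE contributions (13, 0, 0, 0, 0, 0), X = 13.
W^NE = Σw_i − X^NE + (Σα_i)·X^NE = 60 + 2.38·13 = 90.94.
Planner: ∂(Σu_j)/∂x_i = Σα_j − 1 = 2.38 > 0, so everyone contributes w_i; X^SO = 60, W^SO = 60 + 2.38·60 = 202.8.
Deadweight loss = 111.86.

111.86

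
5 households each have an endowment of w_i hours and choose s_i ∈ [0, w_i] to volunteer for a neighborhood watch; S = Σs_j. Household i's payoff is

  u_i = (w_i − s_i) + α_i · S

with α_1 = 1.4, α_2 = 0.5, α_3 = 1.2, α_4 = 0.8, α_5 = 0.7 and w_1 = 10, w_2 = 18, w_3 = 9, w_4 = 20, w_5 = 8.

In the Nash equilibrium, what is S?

19

∂u_i/∂s_i = α_i − 1, so household i contributes w_i if α_i > 1, else 0.
α_i > 1 for i ∈ {1, 3}; NE contributions (10, 0, 9, 0, 0), S = 19.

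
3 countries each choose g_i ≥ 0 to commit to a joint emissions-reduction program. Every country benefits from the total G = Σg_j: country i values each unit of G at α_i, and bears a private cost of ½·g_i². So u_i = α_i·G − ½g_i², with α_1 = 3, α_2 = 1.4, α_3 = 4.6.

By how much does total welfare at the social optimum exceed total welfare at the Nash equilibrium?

56.56

Country i's FOC: ∂u_i/∂g_i = α_i − g_i = 0, so g_i* = α_i.
NE contributions = (3, 1.4, 4.6); G = 9.
W^NE = (Σα)·G − ½Σα_i² = 9² − ½·32.12 = 64.94.
Planner sets g_i = Σα_j = 9 for every i, so G^SO = 3·9 = 27.
W^SO = (Σα)·G^SO − ½·3·(Σα)² = (3/2)·9² = 121.5.
Deadweight loss = W^SO − W^NE = 56.56.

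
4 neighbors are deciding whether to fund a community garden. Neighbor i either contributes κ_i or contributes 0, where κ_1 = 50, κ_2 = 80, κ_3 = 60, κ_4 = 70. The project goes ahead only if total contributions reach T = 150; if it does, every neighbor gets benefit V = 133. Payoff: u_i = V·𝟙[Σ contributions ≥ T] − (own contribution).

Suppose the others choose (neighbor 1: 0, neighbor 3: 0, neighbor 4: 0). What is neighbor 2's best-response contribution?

Others' total = 0. Even contributing 80 gives 80 < 150: no benefit either way.
Best response: 0.

0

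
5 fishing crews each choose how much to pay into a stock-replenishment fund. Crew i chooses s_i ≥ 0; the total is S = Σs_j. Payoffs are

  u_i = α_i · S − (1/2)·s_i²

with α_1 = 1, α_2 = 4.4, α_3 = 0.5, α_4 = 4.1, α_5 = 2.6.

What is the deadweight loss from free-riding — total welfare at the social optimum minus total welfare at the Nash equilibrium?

Crew i's FOC: ∂u_i/∂s_i = α_i − s_i = 0, so s_i* = α_i.
NE contributions = (1, 4.4, 0.5, 4.1, 2.6); S = 12.6.
W^NE = (Σα)·S − ½Σα_i² = 12.6² − ½·44.18 = 136.67.
Planner sets s_i = Σα_j = 12.6 for every i, so S^SO = 5·12.6 = 63.
W^SO = (Σα)·S^SO − ½·5·(Σα)² = (5/2)·12.6² = 396.9.
Deadweight loss = W^SO − W^NE = 260.23.

260.23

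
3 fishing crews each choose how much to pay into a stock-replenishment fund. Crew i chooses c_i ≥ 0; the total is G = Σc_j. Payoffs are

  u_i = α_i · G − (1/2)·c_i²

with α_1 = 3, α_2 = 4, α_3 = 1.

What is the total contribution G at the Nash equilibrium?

Crew i's FOC: ∂u_i/∂c_i = α_i − c_i = 0, so c_i* = α_i.
NE contributions = (3, 4, 1); G = 8.

8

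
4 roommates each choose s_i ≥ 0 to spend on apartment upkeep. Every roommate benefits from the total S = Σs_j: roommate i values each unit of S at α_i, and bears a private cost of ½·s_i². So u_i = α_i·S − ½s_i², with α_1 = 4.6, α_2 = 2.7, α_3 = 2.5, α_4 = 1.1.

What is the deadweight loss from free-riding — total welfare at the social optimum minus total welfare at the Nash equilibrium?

136.765

Roommate i's FOC: ∂u_i/∂s_i = α_i − s_i = 0, so s_i* = α_i.
NE contributions = (4.6, 2.7, 2.5, 1.1); S = 10.9.
W^NE = (Σα)·S − ½Σα_i² = 10.9² − ½·35.91 = 100.855.
Planner sets s_i = Σα_j = 10.9 for every i, so S^SO = 4·10.9 = 43.6.
W^SO = (Σα)·S^SO − ½·4·(Σα)² = (4/2)·10.9² = 237.62.
Deadweight loss = W^SO − W^NE = 136.765.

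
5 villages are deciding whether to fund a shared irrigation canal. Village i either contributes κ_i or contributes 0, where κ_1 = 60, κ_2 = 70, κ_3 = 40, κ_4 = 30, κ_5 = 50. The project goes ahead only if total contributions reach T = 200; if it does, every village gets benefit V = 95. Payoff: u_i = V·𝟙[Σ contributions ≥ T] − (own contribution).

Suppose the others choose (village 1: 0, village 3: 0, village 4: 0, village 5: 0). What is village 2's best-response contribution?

Others' total = 0. Even contributing 70 gives 70 < 200: no benefit either way.
Best response: 0.

0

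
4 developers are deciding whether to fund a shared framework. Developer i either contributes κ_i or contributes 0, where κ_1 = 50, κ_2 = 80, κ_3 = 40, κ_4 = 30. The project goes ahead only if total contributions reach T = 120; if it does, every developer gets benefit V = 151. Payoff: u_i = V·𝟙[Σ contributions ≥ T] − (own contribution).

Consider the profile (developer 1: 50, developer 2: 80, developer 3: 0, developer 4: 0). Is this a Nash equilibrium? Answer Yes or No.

Yes

Total = 130 ≥ 120: provided.
Developer 1 (pledges 50, payoff 101): dropping to 0 → total 80, payoff 0. No gain.
Developer 2 (pledges 80, payoff 71): dropping to 0 → total 50, payoff 0. No gain.
Developer 3 (pledges 0, payoff 151): pledging 40 → total 170, payoff 111. No gain.
Developer 4 (pledges 0, payoff 151): pledging 30 → total 160, payoff 121. No gain.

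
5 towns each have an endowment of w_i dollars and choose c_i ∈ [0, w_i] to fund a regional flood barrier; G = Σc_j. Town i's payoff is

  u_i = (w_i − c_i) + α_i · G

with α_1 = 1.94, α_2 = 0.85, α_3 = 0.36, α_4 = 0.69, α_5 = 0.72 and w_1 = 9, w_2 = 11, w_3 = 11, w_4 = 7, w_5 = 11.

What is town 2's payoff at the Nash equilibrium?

∂u_i/∂c_i = α_i − 1, so town i contributes w_i if α_i > 1, else 0.
α_i > 1 for i ∈ {1}; NE contributions (9, 0, 0, 0, 0), G = 9.
u_2 = (11 − 0) + 0.85·9 = 18.65.

18.65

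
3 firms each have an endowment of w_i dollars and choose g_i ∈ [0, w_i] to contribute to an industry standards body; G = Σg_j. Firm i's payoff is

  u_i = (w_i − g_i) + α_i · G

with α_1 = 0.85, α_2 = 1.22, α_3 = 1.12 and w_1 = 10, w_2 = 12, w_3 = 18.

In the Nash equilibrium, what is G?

∂u_i/∂g_i = α_i − 1, so firm i contributes w_i if α_i > 1, else 0.
α_i > 1 for i ∈ {2, 3}; NE contributions (0, 12, 18), G = 30.

30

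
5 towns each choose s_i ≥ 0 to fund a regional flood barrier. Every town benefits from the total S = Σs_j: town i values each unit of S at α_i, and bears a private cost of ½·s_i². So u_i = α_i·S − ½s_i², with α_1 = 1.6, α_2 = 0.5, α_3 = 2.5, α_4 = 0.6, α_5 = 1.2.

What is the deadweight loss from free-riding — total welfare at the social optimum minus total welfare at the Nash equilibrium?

66.87

Town i's FOC: ∂u_i/∂s_i = α_i − s_i = 0, so s_i* = α_i.
NE contributions = (1.6, 0.5, 2.5, 0.6, 1.2); S = 6.4.
W^NE = (Σα)·S − ½Σα_i² = 6.4² − ½·10.86 = 35.53.
Planner sets s_i = Σα_j = 6.4 for every i, so S^SO = 5·6.4 = 32.
W^SO = (Σα)·S^SO − ½·5·(Σα)² = (5/2)·6.4² = 102.4.
Deadweight loss = W^SO − W^NE = 66.87.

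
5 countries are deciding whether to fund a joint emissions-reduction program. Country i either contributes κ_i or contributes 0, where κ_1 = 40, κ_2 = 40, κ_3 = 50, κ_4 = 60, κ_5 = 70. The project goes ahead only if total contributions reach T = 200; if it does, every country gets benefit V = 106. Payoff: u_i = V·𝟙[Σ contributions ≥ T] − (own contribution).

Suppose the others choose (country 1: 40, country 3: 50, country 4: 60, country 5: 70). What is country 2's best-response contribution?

Others' total = 220 ≥ 200; contributing adds cost 40 for no extra benefit.
Best response: 0.

0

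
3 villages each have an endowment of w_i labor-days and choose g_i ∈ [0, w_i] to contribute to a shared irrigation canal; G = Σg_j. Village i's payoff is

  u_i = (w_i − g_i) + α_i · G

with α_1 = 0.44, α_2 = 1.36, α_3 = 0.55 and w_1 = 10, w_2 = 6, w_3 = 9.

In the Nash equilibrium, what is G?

6

∂u_i/∂g_i = α_i − 1, so village i contributes w_i if α_i > 1, else 0.
α_i > 1 for i ∈ {2}; NE contributions (0, 6, 0), G = 6.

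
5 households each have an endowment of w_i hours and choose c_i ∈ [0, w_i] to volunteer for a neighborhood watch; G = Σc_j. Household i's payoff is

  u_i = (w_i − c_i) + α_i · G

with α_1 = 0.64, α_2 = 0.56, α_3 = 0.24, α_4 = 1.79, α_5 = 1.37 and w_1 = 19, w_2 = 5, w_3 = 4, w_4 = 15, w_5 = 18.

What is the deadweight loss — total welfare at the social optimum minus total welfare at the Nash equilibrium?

100.8

∂u_i/∂c_i = α_i − 1, so household i contributes w_i if α_i > 1, else 0.
α_i > 1 for i ∈ {4, 5}; NE contributions (0, 0, 0, 15, 18), G = 33.
W^NE = Σw_i − G^NE + (Σα_i)·G^NE = 61 + 3.6·33 = 179.8.
Planner: ∂(Σu_j)/∂c_i = Σα_j − 1 = 3.6 > 0, so everyone contributes w_i; G^SO = 61, W^SO = 61 + 3.6·61 = 280.6.
Deadweight loss = 100.8.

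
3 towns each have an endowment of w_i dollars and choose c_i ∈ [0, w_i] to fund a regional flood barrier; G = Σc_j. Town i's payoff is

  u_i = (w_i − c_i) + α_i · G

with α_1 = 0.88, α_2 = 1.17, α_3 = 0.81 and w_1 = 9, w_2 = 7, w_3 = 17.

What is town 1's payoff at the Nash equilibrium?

15.16

∂u_i/∂c_i = α_i − 1, so town i contributes w_i if α_i > 1, else 0.
α_i > 1 for i ∈ {2}; NE contributions (0, 7, 0), G = 7.
u_1 = (9 − 0) + 0.88·7 = 15.16.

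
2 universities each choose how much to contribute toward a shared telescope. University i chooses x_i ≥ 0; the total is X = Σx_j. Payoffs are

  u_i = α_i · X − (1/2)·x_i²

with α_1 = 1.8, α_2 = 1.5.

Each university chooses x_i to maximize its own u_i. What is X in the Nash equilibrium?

3.3

University i's FOC: ∂u_i/∂x_i = α_i − x_i = 0, so x_i* = α_i.
NE contributions = (1.8, 1.5); X = 3.3.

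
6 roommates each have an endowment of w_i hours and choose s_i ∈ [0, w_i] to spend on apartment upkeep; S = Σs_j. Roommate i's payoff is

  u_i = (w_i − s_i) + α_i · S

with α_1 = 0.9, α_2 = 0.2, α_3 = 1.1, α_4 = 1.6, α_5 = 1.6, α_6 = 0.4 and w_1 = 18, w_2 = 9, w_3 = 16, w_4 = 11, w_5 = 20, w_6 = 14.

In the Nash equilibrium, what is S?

∂u_i/∂s_i = α_i − 1, so roommate i contributes w_i if α_i > 1, else 0.
α_i > 1 for i ∈ {3, 4, 5}; NE contributions (0, 0, 16, 11, 20, 0), S = 47.

47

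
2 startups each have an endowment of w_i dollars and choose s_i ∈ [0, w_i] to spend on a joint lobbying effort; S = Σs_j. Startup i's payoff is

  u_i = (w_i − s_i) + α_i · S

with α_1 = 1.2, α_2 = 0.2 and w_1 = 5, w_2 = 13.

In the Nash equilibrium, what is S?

∂u_i/∂s_i = α_i − 1, so startup i contributes w_i if α_i > 1, else 0.
α_i > 1 for i ∈ {1}; NE contributions (5, 0), S = 5.

5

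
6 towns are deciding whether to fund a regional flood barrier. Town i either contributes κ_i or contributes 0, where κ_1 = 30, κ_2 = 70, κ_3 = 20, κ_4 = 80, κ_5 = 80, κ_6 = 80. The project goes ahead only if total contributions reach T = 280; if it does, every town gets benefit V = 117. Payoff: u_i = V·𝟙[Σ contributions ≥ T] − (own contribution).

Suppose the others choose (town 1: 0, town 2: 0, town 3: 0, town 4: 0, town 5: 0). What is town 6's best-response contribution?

0

Others' total = 0. Even contributing 80 gives 80 < 280: no benefit either way.
Best response: 0.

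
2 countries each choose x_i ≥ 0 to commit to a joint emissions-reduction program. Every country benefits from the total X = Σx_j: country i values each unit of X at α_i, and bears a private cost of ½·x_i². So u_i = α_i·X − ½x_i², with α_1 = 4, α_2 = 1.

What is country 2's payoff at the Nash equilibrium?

4.5

Country i's FOC: ∂u_i/∂x_i = α_i − x_i = 0, so x_i* = α_i.
NE contributions = (4, 1); X = 5.
u_2 = α_2·X − ½·(x_2)² = 1·5 − ½·1² = 4.5.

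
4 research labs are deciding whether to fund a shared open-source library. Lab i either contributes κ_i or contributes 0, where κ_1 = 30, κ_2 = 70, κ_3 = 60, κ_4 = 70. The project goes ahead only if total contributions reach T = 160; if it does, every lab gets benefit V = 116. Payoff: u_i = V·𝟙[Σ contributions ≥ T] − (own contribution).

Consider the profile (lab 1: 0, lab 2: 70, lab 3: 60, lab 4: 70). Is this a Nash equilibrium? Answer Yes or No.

Total = 200 ≥ 160: provided.
Lab 1 (pledges 0, payoff 116): pledging 30 → total 230, payoff 86. No gain.
Lab 2 (pledges 70, payoff 46): dropping to 0 → total 130, payoff 0. No gain.
Lab 3 (pledges 60, payoff 56): dropping to 0 → total 140, payoff 0. No gain.
Lab 4 (pledges 70, payoff 46): dropping to 0 → total 130, payoff 0. No gain.

Yes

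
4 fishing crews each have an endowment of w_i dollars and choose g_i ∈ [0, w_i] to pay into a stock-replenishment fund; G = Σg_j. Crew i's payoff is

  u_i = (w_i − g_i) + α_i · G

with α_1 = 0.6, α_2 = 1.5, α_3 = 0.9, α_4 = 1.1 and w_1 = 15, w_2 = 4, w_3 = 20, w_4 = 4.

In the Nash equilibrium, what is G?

8

∂u_i/∂g_i = α_i − 1, so crew i contributes w_i if α_i > 1, else 0.
α_i > 1 for i ∈ {2, 4}; NE contributions (0, 4, 0, 4), G = 8.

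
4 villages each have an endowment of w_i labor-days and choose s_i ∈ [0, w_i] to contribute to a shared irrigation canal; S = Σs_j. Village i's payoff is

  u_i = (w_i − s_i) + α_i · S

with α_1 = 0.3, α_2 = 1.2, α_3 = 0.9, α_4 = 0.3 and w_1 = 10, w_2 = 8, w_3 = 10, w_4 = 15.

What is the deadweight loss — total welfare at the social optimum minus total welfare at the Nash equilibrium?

59.5

∂u_i/∂s_i = α_i − 1, so village i contributes w_i if α_i > 1, else 0.
α_i > 1 for i ∈ {2}; NE contributions (0, 8, 0, 0), S = 8.
W^NE = Σw_i − S^NE + (Σα_i)·S^NE = 43 + 1.7·8 = 56.6.
Planner: ∂(Σu_j)/∂s_i = Σα_j − 1 = 1.7 > 0, so everyone contributes w_i; S^SO = 43, W^SO = 43 + 1.7·43 = 116.1.
Deadweight loss = 59.5.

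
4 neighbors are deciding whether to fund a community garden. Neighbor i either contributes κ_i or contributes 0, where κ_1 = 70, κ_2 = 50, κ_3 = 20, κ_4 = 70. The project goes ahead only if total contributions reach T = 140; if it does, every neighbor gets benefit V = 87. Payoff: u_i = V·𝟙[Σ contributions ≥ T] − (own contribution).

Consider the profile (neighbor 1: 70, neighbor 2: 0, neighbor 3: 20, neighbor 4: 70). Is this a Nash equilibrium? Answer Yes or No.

Total = 160 ≥ 140: provided.
Neighbor 1 (pledges 70, payoff 17): dropping to 0 → total 90, payoff 0. No gain.
Neighbor 2 (pledges 0, payoff 87): pledging 50 → total 210, payoff 37. No gain.
Neighbor 3 (pledges 20, payoff 67): dropping to 0 → total 140, payoff 87. Profitable deviation.

No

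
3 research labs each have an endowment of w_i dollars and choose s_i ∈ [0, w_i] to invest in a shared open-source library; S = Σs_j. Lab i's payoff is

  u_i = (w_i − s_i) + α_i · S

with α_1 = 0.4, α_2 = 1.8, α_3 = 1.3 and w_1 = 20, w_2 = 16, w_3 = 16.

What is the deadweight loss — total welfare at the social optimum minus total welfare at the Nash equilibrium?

50

∂u_i/∂s_i = α_i − 1, so lab i contributes w_i if α_i > 1, else 0.
α_i > 1 for i ∈ {2, 3}; NE contributions (0, 16, 16), S = 32.
W^NE = Σw_i − S^NE + (Σα_i)·S^NE = 52 + 2.5·32 = 132.
Planner: ∂(Σu_j)/∂s_i = Σα_j − 1 = 2.5 > 0, so everyone contributes w_i; S^SO = 52, W^SO = 52 + 2.5·52 = 182.
Deadweight loss = 50.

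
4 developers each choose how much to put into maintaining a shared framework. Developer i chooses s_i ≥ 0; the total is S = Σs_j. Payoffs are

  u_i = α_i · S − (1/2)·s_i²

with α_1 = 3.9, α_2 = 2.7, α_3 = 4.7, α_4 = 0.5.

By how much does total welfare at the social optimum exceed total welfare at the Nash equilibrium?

161.66

Developer i's FOC: ∂u_i/∂s_i = α_i − s_i = 0, so s_i* = α_i.
NE contributions = (3.9, 2.7, 4.7, 0.5); S = 11.8.
W^NE = (Σα)·S − ½Σα_i² = 11.8² − ½·44.84 = 116.82.
Planner sets s_i = Σα_j = 11.8 for every i, so S^SO = 4·11.8 = 47.2.
W^SO = (Σα)·S^SO − ½·4·(Σα)² = (4/2)·11.8² = 278.48.
Deadweight loss = W^SO − W^NE = 161.66.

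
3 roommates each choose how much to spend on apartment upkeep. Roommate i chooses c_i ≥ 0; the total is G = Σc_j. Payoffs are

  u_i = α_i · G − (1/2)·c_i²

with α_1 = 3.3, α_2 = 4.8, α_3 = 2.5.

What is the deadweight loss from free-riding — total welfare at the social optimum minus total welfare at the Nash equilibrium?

Roommate i's FOC: ∂u_i/∂c_i = α_i − c_i = 0, so c_i* = α_i.
NE contributions = (3.3, 4.8, 2.5); G = 10.6.
W^NE = (Σα)·G − ½Σα_i² = 10.6² − ½·40.18 = 92.27.
Planner sets c_i = Σα_j = 10.6 for every i, so G^SO = 3·10.6 = 31.8.
W^SO = (Σα)·G^SO − ½·3·(Σα)² = (3/2)·10.6² = 168.54.
Deadweight loss = W^SO − W^NE = 76.27.

76.27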